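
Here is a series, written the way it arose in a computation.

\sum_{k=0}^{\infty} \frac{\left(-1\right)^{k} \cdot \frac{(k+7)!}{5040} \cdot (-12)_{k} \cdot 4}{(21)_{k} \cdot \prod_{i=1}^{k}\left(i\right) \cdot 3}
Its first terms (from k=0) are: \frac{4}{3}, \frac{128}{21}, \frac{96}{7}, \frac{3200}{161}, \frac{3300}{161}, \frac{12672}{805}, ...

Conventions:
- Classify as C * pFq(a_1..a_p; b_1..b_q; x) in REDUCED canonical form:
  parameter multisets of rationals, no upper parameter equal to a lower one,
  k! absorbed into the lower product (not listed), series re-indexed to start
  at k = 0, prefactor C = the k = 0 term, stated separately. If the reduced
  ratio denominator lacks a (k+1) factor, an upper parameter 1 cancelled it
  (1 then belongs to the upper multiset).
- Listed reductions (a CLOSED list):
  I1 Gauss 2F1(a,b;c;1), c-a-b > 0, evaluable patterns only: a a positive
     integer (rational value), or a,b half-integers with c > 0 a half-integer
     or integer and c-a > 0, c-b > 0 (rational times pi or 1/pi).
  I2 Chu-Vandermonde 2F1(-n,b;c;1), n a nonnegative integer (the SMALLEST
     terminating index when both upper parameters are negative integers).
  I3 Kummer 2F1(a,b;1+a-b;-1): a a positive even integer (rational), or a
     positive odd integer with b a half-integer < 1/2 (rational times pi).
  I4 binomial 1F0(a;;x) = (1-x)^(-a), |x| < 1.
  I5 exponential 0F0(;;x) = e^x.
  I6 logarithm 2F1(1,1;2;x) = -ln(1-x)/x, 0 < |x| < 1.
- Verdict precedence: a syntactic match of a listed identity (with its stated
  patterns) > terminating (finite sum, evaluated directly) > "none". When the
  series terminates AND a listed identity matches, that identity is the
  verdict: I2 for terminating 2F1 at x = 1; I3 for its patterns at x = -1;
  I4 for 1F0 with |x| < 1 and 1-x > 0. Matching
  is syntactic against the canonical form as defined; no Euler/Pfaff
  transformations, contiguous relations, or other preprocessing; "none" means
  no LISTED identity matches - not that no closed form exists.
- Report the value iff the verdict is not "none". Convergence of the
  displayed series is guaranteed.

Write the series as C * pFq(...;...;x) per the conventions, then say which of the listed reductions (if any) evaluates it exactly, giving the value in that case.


At argument -1: a 2F1 with upper {-12, 8}, lower {21}, scaled by C = \frac{4}{3}. Verdict at x = -1: Kummer (I3) matches (x = -1; c = 21 equals 1+a-b for upper {-12, 8}: listed pattern). Sum: \frac{646}{7}.

The tell: with t_0 = \frac{4}{3}, the product of the first k integers (C = 4/3, x = -1) is k!.
Consecutive-term ratio: r(k) = -1 * (k-12) (k+8) / [(k+21) (k+1)] ; factor over Q: parameters, x = -1, and C = \frac{4}{3}.


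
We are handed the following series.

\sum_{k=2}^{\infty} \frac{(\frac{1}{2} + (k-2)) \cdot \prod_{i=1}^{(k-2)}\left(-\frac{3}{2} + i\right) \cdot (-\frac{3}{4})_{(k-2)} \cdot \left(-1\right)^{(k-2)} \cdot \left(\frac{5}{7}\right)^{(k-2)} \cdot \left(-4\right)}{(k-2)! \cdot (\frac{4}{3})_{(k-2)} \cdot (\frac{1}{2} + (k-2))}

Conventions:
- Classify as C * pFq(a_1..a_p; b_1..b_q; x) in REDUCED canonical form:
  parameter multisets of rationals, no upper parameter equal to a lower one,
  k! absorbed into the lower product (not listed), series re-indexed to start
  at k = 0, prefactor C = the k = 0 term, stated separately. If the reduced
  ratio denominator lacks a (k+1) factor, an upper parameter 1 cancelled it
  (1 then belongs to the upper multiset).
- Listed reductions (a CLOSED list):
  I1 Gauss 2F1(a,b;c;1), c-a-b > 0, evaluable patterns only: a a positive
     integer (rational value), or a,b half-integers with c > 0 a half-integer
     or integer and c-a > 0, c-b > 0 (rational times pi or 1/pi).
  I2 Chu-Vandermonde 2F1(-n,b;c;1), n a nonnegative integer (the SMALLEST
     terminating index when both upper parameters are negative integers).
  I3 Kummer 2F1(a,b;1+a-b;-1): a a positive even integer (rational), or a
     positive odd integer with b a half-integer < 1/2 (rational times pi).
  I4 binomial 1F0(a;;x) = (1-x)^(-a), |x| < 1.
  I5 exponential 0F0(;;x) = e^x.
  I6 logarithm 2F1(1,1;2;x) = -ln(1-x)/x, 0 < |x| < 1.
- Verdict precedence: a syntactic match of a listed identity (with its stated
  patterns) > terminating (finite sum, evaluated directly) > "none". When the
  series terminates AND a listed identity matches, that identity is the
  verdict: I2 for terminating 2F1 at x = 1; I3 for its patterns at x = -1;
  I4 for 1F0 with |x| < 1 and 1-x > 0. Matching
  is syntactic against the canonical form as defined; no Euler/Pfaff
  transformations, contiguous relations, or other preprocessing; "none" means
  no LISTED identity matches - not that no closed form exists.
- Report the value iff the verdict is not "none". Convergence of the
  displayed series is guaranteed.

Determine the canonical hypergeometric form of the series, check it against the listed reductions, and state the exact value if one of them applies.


Reduced: x = -\frac{5}{7}, 2F1, upper = {-\frac{3}{4}, -\frac{1}{2}}, lower = {\frac{4}{3}}, C = -4. Verdict: none - at argument -\frac{5}{7} the multisets {-\frac{3}{4}, -\frac{1}{2}} ; {\frac{4}{3}} match no listed identity.

First insight: t_0 = -4 here, and striking the common factor k + 1/2 reduces the term (prefactor -4).
Ratio: r(k) = -\frac{5}{7} * (k-\frac{3}{4}) (k-\frac{1}{2}) / [(k+\frac{4}{3}) (k+1)] - rational in k, leading ratio -\frac{5}{7}; with t_0 = -4, classification follows.


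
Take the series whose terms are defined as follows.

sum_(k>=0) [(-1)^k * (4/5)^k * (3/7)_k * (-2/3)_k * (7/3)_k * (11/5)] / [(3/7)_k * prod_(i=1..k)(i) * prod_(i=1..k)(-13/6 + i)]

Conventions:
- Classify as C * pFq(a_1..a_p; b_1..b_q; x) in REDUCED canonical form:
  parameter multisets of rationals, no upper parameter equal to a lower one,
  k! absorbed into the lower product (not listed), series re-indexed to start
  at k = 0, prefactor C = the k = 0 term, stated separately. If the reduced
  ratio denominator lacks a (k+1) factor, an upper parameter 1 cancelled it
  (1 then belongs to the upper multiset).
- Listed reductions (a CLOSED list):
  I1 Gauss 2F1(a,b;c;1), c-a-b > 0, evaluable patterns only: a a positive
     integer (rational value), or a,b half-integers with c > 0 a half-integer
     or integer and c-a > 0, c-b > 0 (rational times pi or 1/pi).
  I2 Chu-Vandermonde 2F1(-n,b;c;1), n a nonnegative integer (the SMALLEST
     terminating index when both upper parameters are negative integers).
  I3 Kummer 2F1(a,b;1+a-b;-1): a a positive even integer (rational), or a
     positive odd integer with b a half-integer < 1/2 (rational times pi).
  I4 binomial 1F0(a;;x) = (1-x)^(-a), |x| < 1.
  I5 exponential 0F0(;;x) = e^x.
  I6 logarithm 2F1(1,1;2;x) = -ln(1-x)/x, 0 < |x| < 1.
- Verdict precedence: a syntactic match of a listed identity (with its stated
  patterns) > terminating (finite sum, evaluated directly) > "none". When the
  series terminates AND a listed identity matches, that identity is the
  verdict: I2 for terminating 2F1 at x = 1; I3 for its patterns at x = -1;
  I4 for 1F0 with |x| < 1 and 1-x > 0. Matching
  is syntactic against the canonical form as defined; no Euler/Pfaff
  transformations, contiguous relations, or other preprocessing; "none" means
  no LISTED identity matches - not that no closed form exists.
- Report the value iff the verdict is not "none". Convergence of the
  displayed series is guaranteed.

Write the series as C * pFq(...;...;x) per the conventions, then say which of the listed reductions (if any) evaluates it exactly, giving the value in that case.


Structural cue: t_0 being 11/5, the parameter 3/7 appears in both the upper and lower lists and cancels.
Consecutive-term ratio: r(k) = (-4/5) * (k-2/3) (k+7/3) / [(k-7/6) (k+1)] - poly over poly, x = (-4/5) from leading terms; C = 11/5 at k = 0.

The series (x = -4/5) is 2F1: upper {-2/3, 7/3}, lower {-7/6}, prefactor 11/5. Verdict: none. No listed pattern accepts 2F1(-2/3, 7/3; -7/6; -4/5).


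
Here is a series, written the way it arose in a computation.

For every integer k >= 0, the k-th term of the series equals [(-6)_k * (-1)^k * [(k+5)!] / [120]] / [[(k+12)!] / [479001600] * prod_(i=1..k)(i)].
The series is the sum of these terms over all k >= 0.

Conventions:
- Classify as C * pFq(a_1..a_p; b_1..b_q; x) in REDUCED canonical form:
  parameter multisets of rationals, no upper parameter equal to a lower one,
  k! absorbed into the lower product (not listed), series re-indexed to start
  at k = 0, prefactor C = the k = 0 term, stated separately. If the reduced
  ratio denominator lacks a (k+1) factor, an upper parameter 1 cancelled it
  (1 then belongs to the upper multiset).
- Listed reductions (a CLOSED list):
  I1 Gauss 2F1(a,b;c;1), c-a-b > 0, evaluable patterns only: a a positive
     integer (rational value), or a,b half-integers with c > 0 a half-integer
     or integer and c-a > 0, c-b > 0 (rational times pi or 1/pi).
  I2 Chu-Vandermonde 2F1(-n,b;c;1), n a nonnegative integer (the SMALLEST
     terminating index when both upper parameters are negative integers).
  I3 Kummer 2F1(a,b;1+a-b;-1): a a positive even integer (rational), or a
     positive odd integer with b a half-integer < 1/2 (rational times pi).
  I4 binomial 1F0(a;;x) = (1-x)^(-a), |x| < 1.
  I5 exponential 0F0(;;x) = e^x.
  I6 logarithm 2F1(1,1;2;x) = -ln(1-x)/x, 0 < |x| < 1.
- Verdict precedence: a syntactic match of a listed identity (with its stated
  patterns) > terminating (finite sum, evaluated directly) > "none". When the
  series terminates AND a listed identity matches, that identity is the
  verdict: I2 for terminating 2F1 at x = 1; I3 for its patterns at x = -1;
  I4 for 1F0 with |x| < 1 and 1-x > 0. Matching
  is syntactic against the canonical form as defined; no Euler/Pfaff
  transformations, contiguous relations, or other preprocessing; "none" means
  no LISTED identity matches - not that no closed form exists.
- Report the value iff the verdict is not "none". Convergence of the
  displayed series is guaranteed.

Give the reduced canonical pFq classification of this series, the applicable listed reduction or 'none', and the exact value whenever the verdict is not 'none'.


This is 1 * 2F1(-6, 6; 13; -1) in reduced canonical form. Verdict: the Kummer evaluation I3 matches (x = -1; c = 13 equals 1+a-b for upper {-6, 6}: listed pattern). Exact value: 11.

Key observation: t_0 = 1 here, and the factorial ratio (C = 1) (k+a-1)!/(a-1)! is a rising factorial (a)_k.
Consecutive-term ratio: r(k) = (-1) * (k-6) (k+6) / [(k+13) (k+1)] - rational; roots negated = parameters, x = (-1), C = 1.


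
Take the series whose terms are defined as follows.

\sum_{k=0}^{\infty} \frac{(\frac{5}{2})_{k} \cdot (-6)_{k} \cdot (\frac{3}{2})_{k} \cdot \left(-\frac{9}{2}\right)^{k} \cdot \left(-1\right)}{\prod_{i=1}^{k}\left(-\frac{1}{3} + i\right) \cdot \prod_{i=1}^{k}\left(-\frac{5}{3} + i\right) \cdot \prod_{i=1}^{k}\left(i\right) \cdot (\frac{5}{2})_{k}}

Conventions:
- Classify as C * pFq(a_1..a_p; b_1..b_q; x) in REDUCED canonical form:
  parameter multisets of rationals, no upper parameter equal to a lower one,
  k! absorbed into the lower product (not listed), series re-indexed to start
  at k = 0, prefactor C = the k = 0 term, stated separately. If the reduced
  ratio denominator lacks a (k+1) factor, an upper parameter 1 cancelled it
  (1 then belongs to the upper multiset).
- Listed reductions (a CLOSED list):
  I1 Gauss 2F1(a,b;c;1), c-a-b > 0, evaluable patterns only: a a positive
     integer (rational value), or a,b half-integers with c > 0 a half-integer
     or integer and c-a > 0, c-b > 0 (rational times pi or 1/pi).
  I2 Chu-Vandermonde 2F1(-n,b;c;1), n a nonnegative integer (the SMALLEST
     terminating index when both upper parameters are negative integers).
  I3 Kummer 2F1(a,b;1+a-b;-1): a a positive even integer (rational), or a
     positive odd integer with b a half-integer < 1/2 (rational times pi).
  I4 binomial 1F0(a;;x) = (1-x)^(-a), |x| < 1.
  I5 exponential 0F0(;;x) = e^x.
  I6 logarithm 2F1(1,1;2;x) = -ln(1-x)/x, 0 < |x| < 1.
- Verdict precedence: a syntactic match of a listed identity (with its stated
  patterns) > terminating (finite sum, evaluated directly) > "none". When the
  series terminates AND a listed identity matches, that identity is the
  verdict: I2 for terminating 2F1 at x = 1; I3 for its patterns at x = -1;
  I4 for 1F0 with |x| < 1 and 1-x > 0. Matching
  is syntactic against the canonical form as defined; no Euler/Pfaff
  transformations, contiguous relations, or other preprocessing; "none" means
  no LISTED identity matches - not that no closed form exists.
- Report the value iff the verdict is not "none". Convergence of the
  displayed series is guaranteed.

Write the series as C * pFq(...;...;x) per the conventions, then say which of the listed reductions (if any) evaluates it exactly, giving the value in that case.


At argument -\frac{9}{2}: a 2F2 with upper {-6, \frac{3}{2}}, lower {-\frac{2}{3}, \frac{2}{3}}, scaled by C = -1. Verdict: terminating - no listed pattern fits, but -6 in the upper list cuts the series at k = 6; direct evaluation. Its exact value is \frac{1608821941700513}{13725859840}.

First insight: t_0 = -1 here, and the parameter 5/2 appears in both the upper and lower lists and cancels.
Consecutive-term ratio: r(k) = -\frac{9}{2} * (k-6) (k+\frac{3}{2}) / [(k-\frac{2}{3}) (k+\frac{2}{3}) (k+1)] - poly over poly, x = -\frac{9}{2} from leading terms; C = -1 at k = 0.


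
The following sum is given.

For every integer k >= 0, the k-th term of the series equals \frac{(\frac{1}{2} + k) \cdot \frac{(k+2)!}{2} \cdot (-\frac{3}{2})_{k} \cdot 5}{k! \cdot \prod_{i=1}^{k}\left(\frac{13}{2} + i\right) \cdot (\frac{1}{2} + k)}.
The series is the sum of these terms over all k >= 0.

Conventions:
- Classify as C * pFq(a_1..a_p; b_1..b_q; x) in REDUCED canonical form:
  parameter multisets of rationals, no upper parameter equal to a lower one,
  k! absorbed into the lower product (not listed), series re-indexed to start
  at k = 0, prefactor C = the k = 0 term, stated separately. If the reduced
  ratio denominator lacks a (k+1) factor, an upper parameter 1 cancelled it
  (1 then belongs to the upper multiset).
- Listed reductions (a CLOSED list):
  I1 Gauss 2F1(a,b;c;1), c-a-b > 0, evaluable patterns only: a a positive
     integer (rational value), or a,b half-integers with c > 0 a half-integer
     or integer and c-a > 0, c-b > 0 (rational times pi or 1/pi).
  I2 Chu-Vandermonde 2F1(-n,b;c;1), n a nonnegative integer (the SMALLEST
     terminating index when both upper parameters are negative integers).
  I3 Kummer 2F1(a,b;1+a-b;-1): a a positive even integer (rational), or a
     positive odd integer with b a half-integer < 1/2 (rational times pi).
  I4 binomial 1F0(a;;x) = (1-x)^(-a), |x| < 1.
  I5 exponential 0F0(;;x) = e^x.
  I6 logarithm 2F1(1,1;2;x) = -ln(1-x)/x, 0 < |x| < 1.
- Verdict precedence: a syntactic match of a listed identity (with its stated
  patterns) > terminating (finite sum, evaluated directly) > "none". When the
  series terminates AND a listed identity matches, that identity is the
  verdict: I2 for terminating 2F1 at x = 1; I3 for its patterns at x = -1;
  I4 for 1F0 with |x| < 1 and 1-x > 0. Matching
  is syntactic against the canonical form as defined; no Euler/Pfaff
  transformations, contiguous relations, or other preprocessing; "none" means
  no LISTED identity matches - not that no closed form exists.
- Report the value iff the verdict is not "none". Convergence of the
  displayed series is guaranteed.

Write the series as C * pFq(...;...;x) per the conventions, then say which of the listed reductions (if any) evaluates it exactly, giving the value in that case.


Canonical form: C = 5 times 2F1 with upper {-\frac{3}{2}, 3}, lower {\frac{15}{2}}, x = 1. Verdict (x = 1): Gauss (I1, integer-parameter pattern) applies (x = 1: the Gamma ratio telescopes since c-a-b = 6 > 0 and a = 3 in Z>0). Its exact value is \frac{2145}{896}.

Key step: with t_0 = 5, the lower running product (C = 5, x = 1) is a rising factorial.
Term ratio: r(k) = 1 * (k-\frac{3}{2}) (k+3) / [(k+\frac{15}{2}) (k+1)] - rational; roots negated = parameters, x = 1, C = 5.


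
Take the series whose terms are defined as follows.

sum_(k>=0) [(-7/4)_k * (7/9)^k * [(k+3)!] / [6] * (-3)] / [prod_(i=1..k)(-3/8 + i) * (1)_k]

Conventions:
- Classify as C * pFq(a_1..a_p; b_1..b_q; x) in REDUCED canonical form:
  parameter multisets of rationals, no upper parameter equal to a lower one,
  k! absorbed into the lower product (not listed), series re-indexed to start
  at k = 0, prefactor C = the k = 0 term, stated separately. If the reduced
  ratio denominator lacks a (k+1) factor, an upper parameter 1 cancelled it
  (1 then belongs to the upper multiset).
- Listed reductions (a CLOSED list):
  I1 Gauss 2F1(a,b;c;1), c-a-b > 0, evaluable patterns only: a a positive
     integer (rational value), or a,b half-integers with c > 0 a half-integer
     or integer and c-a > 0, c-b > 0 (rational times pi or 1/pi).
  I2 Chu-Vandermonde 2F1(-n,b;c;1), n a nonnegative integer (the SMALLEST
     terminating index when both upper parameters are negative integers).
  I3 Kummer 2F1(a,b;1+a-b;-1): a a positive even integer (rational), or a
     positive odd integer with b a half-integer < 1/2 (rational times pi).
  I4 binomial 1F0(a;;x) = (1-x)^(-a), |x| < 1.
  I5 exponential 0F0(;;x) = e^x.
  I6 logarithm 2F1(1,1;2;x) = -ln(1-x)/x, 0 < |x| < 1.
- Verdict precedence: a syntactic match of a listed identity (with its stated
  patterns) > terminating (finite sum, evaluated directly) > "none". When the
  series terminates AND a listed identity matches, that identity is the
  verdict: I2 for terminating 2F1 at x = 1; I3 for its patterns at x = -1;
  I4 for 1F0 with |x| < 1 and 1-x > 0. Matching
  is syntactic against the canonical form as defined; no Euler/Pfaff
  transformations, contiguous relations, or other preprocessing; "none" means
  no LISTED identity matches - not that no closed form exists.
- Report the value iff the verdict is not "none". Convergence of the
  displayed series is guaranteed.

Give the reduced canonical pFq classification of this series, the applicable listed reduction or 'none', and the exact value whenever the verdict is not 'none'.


x = 7/9 here; the reduced form reads 2F1, upper {-7/4, 4}, lower {5/8}, C = -3. Verdict: none. A 2F1 with upper {-7/4, 4} fits none of I1-I6 at x = 7/9; the sum runs forever.

Structural cue: from the first term -3: the factorial ratio (C = -3, x = 7/9) (k+a-1)!/(a-1)! is a rising factorial (a)_k.
Term ratio: r(k) = (7/9) * (k-7/4) (k+4) / [(k+5/8) (k+1)] ; factor over Q: parameters, x = (7/9), and C = -3.


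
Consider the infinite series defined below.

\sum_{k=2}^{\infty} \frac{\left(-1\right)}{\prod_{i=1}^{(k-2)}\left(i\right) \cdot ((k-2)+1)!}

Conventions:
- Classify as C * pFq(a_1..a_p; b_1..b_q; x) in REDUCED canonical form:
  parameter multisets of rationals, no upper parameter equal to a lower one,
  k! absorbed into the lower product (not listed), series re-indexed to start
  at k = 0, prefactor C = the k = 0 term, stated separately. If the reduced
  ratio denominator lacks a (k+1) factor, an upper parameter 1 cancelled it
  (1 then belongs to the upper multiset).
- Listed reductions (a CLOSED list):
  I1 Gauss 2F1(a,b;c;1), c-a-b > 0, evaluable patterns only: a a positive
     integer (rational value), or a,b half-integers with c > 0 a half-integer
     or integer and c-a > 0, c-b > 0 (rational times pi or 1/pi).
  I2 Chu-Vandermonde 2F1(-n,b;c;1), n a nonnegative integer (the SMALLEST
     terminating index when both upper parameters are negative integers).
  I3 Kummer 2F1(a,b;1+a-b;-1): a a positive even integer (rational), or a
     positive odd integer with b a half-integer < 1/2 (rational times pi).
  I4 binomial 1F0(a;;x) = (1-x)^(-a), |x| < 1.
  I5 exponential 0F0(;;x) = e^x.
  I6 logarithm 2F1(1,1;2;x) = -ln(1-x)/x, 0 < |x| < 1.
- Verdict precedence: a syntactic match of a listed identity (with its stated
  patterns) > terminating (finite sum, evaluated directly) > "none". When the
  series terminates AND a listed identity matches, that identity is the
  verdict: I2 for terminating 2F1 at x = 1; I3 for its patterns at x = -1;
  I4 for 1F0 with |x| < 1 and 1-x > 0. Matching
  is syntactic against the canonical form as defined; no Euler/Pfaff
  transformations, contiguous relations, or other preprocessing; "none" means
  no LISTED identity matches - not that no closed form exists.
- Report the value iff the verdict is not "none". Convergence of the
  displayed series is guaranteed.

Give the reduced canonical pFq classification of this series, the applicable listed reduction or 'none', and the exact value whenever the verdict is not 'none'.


This is -1 * 0F1(-; 2; 1) in reduced canonical form. Verdict: none. Every listed pattern misses the 0F1 form at 1, upper {-}.

The tell: x = 1 and the product of the first k integers (C = -1, x = 1) is k!.
Consecutive-term ratio: r(k) = 1 * 1 / [(k+2) (k+1)] - rational in k. x = 1; t_0 = -1; negate the roots.


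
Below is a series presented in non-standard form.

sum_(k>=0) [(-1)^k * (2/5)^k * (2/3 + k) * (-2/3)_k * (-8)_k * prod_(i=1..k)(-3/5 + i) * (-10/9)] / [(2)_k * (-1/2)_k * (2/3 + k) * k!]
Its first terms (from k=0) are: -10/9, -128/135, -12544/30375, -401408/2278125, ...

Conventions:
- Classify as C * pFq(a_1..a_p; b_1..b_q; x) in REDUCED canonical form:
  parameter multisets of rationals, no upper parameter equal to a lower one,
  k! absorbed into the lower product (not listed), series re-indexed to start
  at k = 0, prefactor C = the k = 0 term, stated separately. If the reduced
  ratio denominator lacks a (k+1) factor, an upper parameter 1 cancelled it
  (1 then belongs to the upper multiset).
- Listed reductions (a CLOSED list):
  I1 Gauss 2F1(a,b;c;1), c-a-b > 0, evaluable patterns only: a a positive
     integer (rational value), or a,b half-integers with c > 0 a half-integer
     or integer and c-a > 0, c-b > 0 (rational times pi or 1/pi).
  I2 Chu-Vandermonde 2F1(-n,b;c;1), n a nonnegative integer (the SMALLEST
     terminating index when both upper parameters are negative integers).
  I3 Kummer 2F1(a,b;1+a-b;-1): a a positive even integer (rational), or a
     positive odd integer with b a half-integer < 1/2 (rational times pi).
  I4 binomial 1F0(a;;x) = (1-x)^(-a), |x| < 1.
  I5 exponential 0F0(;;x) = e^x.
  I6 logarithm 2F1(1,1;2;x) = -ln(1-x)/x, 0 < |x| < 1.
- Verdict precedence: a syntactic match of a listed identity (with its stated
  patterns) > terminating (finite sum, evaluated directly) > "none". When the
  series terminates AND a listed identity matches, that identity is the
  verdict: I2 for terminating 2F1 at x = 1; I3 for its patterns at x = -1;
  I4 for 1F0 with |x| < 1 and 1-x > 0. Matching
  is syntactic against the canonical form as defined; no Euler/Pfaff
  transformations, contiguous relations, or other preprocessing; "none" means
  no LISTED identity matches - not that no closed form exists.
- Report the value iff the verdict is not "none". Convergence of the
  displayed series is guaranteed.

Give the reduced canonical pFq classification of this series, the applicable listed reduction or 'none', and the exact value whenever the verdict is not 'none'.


x = -2/5 here; the reduced form reads 3F2, upper {-8, -2/3, 2/5}, lower {-1/2, 2}, C = -10/9. Verdict: terminating. With -8 upstairs the series is a 9-term polynomial sum; evaluated term by term. Value: -661431474114044878/243274383544921875.

Key step: from the first term -10/9: the (-1)^k factor (C = -10/9) folds into the argument's sign.
Term ratio: r(k) = (-2/5) * (k-8) (k-2/3) (k+2/5) / [(k-1/2) (k+2) (k+1)] - rational in k, leading ratio (-2/5); with t_0 = -10/9, classification follows.


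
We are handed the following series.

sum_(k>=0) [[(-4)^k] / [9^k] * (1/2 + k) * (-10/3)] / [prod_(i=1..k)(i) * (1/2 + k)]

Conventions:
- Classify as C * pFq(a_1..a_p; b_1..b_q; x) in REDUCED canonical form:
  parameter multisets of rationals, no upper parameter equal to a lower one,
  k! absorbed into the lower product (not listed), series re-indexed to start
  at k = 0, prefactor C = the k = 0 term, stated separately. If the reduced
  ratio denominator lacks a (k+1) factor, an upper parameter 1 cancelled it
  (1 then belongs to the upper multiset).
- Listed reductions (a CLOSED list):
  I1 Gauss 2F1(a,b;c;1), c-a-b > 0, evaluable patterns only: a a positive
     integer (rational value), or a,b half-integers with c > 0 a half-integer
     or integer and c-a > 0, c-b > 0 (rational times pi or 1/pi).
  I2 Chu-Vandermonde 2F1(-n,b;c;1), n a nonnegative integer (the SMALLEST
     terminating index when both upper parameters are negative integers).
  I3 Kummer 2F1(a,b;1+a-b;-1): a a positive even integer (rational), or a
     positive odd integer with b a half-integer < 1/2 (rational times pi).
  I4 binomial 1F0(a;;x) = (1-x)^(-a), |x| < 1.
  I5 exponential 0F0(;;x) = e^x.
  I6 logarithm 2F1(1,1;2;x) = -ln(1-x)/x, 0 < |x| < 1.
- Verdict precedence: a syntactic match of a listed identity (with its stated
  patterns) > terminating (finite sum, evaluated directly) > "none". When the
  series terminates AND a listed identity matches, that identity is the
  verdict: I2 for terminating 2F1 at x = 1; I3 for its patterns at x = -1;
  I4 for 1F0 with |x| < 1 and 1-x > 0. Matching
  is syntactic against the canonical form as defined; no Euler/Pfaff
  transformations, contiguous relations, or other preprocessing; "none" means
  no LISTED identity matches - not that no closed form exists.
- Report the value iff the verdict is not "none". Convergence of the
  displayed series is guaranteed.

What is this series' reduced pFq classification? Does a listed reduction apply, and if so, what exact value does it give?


Prefactor -10/3, argument -4/9: 0F0 with upper {-} over lower {-}. Verdict (x = -4/9): exponential (I5) applies (the 0F0 exponential series at x = -4/9). Exact value: (-10/3) * e^(-4/9).

The tell: from the first term -10/3: the product of the first k integers (C = -10/3) is k!.
Ratio: r(k) = (-4/9) * 1 / [(k+1)] - rational in k, leading ratio (-4/9); with t_0 = -10/3, classification follows.


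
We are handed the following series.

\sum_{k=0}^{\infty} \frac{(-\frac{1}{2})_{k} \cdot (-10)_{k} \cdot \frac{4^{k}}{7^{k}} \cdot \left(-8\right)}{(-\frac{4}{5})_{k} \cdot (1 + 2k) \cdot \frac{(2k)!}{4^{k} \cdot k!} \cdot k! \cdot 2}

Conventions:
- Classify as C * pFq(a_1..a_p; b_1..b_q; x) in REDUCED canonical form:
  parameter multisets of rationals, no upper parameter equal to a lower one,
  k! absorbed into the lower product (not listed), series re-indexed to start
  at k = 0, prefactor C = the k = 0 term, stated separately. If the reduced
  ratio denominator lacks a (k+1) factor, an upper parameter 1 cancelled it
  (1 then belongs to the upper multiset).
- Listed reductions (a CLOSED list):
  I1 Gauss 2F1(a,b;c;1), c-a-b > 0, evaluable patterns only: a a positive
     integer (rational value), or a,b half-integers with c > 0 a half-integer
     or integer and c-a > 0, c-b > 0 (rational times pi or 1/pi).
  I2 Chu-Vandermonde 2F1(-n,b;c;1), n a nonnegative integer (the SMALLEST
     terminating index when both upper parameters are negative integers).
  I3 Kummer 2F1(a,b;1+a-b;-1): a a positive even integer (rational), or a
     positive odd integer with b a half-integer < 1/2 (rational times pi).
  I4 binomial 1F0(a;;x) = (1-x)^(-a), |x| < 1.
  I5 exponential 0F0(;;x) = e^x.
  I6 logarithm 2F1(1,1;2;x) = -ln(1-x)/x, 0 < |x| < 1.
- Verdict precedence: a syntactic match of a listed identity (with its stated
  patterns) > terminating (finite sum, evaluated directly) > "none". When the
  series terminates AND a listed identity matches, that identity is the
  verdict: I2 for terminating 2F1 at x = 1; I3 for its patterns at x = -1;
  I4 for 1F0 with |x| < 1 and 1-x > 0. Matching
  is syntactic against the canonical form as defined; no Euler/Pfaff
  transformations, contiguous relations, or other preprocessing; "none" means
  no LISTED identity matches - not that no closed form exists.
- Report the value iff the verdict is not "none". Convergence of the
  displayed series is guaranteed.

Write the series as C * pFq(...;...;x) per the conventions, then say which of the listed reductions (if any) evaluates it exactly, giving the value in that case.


The series (x = \frac{4}{7}) is 2F2: upper {-10, -\frac{1}{2}}, lower {-\frac{4}{5}, \frac{3}{2}}, prefactor -4. Verdict: terminating - upper parameter -10 makes this a finite sum (last index 10), evaluated exactly. Value: -\frac{242244118726021175297524}{28235982339179491107231}.

Key step: with t_0 = -4, the constant factors (C = -4, x = 4/7) combine into one prefactor.
Step ratio: r(k) = \frac{4}{7} * (k-10) (k-\frac{1}{2}) / [(k-\frac{4}{5}) (k+\frac{3}{2}) (k+1)] ; factor over Q: parameters, x = \frac{4}{7}, and C = -4.


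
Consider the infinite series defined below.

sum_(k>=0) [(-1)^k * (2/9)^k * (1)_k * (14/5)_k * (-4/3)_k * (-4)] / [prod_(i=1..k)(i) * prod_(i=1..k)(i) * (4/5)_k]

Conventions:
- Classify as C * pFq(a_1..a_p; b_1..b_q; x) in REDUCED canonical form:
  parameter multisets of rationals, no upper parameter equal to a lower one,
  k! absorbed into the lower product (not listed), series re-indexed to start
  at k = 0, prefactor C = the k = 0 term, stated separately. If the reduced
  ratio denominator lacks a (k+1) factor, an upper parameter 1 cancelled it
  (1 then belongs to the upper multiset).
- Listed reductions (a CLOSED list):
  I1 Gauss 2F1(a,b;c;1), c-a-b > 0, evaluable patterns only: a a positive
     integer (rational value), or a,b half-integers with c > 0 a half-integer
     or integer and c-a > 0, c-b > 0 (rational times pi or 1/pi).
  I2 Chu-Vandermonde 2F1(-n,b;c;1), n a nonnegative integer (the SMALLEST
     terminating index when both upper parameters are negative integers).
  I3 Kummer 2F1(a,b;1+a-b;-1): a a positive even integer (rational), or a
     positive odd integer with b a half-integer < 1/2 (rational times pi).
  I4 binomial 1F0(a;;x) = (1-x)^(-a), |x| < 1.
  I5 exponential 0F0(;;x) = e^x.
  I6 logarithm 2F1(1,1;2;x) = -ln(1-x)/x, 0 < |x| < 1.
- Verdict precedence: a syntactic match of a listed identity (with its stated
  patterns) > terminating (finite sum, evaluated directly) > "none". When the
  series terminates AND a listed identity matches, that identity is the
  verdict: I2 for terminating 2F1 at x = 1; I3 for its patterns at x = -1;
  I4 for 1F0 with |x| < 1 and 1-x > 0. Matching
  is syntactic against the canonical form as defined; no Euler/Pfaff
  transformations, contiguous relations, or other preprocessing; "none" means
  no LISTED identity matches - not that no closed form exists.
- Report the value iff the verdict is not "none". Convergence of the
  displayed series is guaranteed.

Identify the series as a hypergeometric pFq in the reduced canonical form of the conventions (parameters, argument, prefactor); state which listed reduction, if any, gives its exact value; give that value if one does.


Reduced: x = -2/9, 2F1, upper = {-4/3, 14/5}, lower = {4/5}, C = -4. Verdict: none. Every listed pattern misses the 2F1 form at -2/9, upper {-4/3, 14/5}.

First insight: x = (-2/9) and the product of the first k integers (C = -4, x = -2/9) is k!.
Consecutive-term ratio: r(k) = (-2/9) * (k-4/3) (k+14/5) / [(k+4/5) (k+1)] - rational in k. x = (-2/9); t_0 = -4; negate the roots.


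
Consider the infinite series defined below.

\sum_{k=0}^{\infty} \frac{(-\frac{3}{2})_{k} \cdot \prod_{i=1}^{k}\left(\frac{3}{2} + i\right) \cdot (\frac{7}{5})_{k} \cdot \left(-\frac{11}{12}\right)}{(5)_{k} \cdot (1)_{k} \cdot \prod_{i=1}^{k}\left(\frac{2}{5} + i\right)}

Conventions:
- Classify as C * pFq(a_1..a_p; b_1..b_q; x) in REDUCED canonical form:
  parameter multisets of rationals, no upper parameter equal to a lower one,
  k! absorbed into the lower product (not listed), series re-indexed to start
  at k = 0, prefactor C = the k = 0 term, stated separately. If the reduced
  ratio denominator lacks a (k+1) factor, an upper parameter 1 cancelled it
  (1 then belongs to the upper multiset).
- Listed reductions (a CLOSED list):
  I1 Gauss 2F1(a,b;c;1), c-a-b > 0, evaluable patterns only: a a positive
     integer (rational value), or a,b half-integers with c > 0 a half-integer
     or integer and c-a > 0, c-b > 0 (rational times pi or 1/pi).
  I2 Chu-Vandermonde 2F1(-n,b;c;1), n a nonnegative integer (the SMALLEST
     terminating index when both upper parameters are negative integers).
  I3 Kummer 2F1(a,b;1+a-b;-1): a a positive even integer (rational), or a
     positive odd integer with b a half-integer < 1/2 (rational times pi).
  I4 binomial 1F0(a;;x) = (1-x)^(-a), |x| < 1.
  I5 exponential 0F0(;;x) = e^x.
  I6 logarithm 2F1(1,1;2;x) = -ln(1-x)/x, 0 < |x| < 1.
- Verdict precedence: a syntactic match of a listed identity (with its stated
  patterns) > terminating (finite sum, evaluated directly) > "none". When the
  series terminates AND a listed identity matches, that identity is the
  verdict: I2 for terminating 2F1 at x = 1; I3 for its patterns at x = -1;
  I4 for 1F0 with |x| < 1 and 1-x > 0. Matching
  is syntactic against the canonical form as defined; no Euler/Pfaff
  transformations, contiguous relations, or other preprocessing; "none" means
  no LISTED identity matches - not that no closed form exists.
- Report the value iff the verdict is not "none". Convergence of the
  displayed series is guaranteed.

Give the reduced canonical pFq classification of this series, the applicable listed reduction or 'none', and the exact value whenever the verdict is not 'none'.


The series (x = 1) is 2F1: upper {-\frac{3}{2}, \frac{5}{2}}, lower {5}, prefactor -\frac{11}{12}. Verdict at x = 1: Gauss's theorem I1 (half-integer case) matches (x = 1; upper {-\frac{3}{2}, \frac{5}{2}} half-integers, c = 5 in the evaluable pattern). Its exact value is \left(-\frac{1024}{945}\right) / \pi.

Structural cue: t_0 = -\frac{11}{12} here, and the running product (prefactor -11/12) telescopes to a rising factorial.
Step ratio: r(k) = 1 * (k-\frac{3}{2}) (k+\frac{5}{2}) / [(k+5) (k+1)] - rational; roots negated = parameters, x = 1, C = -\frac{11}{12}.


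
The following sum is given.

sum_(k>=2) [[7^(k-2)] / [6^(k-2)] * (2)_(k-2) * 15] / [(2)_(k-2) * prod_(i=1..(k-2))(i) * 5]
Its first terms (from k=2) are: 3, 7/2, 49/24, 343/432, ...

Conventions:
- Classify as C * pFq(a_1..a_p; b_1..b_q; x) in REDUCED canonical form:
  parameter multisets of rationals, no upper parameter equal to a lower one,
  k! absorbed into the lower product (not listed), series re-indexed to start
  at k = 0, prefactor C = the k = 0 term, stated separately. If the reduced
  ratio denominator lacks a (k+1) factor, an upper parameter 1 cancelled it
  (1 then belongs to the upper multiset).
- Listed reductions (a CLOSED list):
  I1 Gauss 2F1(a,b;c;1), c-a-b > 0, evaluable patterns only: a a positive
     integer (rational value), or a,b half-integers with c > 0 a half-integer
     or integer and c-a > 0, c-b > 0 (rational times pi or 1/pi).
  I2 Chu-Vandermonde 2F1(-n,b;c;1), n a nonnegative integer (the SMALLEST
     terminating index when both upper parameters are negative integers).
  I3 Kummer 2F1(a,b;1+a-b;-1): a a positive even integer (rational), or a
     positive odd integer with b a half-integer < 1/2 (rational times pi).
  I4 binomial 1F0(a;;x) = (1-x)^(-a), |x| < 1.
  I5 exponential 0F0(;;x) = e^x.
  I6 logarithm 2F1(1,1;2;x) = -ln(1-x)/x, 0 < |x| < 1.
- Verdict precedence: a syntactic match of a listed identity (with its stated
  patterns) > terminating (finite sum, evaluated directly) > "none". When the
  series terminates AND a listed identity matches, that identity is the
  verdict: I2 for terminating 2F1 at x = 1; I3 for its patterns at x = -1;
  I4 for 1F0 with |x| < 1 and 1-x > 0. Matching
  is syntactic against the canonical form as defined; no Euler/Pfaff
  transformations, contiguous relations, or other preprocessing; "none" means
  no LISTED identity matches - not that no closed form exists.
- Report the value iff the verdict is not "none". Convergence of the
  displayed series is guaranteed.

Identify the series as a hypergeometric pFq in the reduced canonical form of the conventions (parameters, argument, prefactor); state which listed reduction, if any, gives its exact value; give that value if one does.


The series (x = 7/6) is 0F0: upper {-}, lower {-}, prefactor 3. Verdict (x = 7/6): exponential (I5) applies (the 0F0 exponential series at x = 7/6). Its exact value is 3 * e^(7/6).

First insight: t_0 being 3, the product of the first k integers (C = 3) is k!.
Adjacent-term ratio: r(k) = (7/6) * 1 / [(k+1)] - rational in k, leading ratio (7/6); with t_0 = 3, classification follows.


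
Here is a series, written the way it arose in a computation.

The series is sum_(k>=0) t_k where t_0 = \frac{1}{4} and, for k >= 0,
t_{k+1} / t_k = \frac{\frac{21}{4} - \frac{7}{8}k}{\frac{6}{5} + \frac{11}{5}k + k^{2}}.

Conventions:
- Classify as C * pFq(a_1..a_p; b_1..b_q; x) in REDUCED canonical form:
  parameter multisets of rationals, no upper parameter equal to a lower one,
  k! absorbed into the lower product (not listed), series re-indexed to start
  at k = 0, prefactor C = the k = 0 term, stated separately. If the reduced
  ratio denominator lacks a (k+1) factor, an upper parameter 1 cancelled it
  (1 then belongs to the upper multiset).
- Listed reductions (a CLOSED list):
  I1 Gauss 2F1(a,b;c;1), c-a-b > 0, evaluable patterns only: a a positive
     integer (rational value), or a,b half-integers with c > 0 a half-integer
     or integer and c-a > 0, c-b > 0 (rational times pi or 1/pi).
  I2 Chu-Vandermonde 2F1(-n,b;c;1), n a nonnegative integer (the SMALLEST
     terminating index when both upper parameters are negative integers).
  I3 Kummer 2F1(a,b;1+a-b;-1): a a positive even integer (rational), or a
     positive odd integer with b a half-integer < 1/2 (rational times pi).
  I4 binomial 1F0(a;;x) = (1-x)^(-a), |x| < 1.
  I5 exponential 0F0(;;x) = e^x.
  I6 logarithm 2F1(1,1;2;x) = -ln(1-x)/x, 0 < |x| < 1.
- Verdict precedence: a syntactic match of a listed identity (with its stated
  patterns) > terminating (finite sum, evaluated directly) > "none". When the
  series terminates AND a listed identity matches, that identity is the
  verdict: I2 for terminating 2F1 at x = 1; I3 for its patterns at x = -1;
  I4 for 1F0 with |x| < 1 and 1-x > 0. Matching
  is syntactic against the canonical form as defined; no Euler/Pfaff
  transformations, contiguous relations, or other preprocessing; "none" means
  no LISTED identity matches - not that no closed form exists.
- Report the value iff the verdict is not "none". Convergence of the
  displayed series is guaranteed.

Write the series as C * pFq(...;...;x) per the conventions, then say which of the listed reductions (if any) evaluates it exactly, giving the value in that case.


The series (x = -\frac{7}{8}) is 1F1: upper {-6}, lower {\frac{6}{5}}, prefactor \frac{1}{4}. Verdict: terminating (-6 upstairs). 7 nonzero terms in all; added directly. Value: \frac{7748527565167}{2677442347008}.

The tell: from the first term \frac{1}{4}: the expanded ratio factors over Q; C = 1/4, roots give parameters.
Step ratio: r(k) = -\frac{7}{8} * (k-6) / [(k+\frac{6}{5}) (k+1)] ; factor over Q: parameters, x = -\frac{7}{8}, and C = \frac{1}{4}.


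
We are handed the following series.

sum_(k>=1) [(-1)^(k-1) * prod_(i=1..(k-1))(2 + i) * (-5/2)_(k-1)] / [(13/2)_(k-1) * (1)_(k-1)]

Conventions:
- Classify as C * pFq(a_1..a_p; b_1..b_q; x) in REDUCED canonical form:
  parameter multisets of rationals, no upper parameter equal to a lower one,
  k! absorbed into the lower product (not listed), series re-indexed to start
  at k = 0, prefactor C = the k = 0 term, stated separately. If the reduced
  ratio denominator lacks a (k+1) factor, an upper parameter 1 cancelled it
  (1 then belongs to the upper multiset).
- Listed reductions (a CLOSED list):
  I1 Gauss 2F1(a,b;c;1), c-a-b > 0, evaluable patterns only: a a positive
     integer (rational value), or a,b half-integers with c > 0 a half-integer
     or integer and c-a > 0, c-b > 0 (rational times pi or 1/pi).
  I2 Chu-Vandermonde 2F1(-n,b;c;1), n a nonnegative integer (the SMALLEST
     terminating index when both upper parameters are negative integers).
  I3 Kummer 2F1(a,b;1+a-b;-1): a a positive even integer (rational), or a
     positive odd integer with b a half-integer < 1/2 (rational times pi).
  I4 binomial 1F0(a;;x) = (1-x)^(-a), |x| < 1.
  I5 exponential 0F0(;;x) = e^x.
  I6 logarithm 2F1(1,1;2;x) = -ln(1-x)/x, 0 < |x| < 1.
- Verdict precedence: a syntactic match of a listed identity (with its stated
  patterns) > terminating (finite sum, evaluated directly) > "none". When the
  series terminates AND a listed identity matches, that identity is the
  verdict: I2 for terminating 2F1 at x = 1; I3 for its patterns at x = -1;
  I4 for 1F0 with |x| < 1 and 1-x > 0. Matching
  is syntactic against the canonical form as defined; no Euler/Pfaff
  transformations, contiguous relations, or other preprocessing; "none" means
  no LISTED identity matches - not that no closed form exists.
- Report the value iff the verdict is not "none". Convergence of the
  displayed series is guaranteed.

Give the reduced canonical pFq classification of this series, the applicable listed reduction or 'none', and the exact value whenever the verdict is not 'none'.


x = -1 here; the reduced form reads 2F1, upper {-5/2, 3}, lower {13/2}, C = 1. Verdict at x = -1: Kummer (I3) matches (x = -1; c = 13/2 equals 1+a-b for upper {-5/2, 3}: listed pattern). Exact value: (3465/4096) * pi.

Key step: x = (-1) and the running product (prefactor 1) telescopes to a rising factorial.
Adjacent-term ratio: r(k) = (-1) * (k-5/2) (k+3) / [(k+13/2) (k+1)] - rational; roots negated = parameters, x = (-1), C = 1.
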